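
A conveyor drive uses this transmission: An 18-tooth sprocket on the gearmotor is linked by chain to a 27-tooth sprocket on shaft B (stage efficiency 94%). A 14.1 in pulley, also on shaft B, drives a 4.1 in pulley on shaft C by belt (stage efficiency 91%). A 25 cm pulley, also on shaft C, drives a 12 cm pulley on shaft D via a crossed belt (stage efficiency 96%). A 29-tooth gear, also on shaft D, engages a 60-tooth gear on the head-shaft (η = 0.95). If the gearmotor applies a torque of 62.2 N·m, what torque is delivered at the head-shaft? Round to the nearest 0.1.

21.0 N·m

After the chain (27/18): 62.2 × 1.5 × 0.94 = 87.702 N·m
After the belt (4.1/14.1): 87.702 × 0.29078 × 0.91 = 23.207 N·m
After the belt (12/25): 23.207 × 0.48 × 0.96 = 10.694 N·m
After the gear mesh (60/29): 10.694 × 2.069 × 0.95 = 21.019 N·m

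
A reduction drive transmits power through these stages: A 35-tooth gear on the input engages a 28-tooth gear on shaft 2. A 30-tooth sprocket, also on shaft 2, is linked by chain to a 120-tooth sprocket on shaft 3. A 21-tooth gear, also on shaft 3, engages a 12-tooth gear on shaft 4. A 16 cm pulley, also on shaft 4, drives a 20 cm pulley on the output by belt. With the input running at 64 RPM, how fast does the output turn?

the input → shaft 2 (gear mesh, 28/35): 64 ÷ 0.8 = 80 RPM
shaft 2 → shaft 3 (chain, 120/30): 80 ÷ 4 = 20 RPM
shaft 3 → shaft 4 (gear mesh, 12/21): 20 ÷ 0.57143 = 35 RPM
shaft 4 → the output (belt, 20/16): 35 ÷ 1.25 = 28 RPM

28 RPM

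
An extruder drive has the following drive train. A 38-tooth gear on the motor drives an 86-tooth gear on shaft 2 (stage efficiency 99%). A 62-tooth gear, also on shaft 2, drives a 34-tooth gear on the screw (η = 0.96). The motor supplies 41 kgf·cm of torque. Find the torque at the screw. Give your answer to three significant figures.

48.4 kgf·cm

After the gear mesh (86/38): 41 × 2.2632 × 0.99 = 91.862 kgf·cm
After the gear mesh (34/62): 91.862 × 0.54839 × 0.96 = 48.361 kgf·cm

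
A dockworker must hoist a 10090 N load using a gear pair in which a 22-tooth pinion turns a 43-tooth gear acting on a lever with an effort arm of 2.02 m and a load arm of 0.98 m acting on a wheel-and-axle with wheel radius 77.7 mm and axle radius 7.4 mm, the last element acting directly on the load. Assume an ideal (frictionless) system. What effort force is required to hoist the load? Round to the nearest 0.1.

238.5 N

Gear pair MA = 43/22 = 1.9545.
Lever MA = effort arm / load arm = 2.02/0.98 = 2.0612.
Wheel-and-axle MA = R/r = 77.7/7.4 = 10.5.
Combined ideal MA = 1.9545 × 2.0612 × 10.5 = 42.302.
Effort = load / MA = 10090 / 42.302 = 238.52 N.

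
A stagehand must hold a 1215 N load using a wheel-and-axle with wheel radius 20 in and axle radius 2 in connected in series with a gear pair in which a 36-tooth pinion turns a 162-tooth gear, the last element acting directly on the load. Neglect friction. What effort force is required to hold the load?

Wheel-and-axle MA = R/r = 20/2 = 10.
Gear pair MA = 162/36 = 4.5.
Combined ideal MA = 10 × 4.5 = 45.
Effort = load / MA = 1215 / 45 = 27 N.

27 N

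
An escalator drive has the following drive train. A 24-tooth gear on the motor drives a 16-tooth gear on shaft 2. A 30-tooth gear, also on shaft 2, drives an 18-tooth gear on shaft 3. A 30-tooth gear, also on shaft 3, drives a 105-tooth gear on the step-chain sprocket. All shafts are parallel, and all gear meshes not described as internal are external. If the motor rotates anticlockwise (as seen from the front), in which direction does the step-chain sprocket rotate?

clockwise

the motor → shaft 2: external mesh, 1 reversal → CW.
shaft 2 → shaft 3: external mesh, 1 reversal → CCW.
shaft 3 → the step-chain sprocket: external mesh, 1 reversal → CW.
3 reversals in total — an odd number — so the step-chain sprocket turns opposite to the motor.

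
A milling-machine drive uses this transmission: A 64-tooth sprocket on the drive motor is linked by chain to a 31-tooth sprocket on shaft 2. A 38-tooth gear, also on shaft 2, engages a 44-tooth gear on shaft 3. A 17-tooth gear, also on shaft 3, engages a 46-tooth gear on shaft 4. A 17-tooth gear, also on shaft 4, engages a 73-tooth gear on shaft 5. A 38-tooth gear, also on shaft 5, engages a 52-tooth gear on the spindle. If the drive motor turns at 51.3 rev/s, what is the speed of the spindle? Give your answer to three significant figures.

5.75 rev/s

chain 31/64 = 0.48438 → 51.3/0.48438 = 105.91 rev/s
gear mesh 44/38 = 1.1579 → 105.91/1.1579 = 91.467 rev/s
gear mesh 46/17 = 2.7059 → 91.467/2.7059 = 33.803 rev/s
gear mesh 73/17 = 4.2941 → 33.803/4.2941 = 7.872 rev/s
gear mesh 52/38 = 1.3684 → 7.872/1.3684 = 5.7526 rev/s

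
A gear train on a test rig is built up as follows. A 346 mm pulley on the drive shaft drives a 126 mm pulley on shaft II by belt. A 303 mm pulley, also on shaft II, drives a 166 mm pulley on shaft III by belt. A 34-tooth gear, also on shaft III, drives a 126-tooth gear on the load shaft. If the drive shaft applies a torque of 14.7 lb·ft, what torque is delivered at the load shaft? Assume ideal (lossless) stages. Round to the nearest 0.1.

After the belt (126/346): 14.7 × 0.36416 = 5.3532 lb·ft
After the belt (166/303): 5.3532 × 0.54785 = 2.9328 lb·ft
After the gear mesh (126/34): 2.9328 × 3.7059 = 10.868 lb·ft

10.9 lb·ft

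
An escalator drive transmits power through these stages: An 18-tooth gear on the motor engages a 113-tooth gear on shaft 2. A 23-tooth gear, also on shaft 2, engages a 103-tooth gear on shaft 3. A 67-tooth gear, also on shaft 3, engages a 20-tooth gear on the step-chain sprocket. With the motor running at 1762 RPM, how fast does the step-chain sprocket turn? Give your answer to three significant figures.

Gear mesh: ratio = 113/18 = 6.2778, so shaft 2 turns at 1762 / 6.2778 = 280.67 RPM.
Gear mesh: ratio = 103/23 = 4.4783, so shaft 3 turns at 280.67 / 4.4783 = 62.674 RPM.
Gear mesh: ratio = 20/67 = 0.29851, so the step-chain sprocket turns at 62.674 / 0.29851 = 209.96 RPM.

210 RPM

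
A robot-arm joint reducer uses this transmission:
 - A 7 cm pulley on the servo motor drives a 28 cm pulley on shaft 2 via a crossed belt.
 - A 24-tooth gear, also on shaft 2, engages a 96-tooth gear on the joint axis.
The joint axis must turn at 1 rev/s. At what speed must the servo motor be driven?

16 rev/s

Overall ratio R = 4 × 4 = 16.
Required input speed = output speed × R = 1 × 16 = 16 rev/s.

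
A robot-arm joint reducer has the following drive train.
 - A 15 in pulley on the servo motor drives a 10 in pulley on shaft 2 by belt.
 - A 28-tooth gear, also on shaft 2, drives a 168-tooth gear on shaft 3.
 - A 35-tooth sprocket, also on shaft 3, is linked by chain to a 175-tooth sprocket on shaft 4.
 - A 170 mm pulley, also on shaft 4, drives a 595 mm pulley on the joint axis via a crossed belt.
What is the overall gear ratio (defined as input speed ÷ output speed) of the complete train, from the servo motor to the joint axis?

70

Each stage contributes driven/driver: belt 10/15 = 0.66667, gear mesh 168/28 = 6, chain 175/35 = 5, belt 595/170 = 3.5.
Overall: 0.66667 × 6 × 5 × 3.5 = 70.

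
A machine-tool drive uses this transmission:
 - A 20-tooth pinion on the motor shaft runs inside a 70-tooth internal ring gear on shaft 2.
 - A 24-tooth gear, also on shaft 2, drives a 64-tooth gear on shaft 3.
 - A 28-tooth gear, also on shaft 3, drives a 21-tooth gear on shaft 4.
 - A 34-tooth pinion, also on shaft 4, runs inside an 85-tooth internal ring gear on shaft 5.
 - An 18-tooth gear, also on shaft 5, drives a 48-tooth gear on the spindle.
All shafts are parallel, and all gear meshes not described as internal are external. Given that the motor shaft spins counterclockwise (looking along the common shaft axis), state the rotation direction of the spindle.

clockwise

the motor shaft → shaft 2: internal mesh, same direction → CCW.
shaft 2 → shaft 3: external mesh, 1 reversal → CW.
shaft 3 → shaft 4: external mesh, 1 reversal → CCW.
shaft 4 → shaft 5: internal mesh, same direction → CCW.
shaft 5 → the spindle: external mesh, 1 reversal → CW.
3 reversals in total — an odd number — so the spindle turns opposite to the motor shaft.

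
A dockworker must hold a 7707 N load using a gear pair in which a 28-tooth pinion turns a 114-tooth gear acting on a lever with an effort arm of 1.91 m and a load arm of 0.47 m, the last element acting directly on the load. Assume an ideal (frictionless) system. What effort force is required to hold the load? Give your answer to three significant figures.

466 N

Gear pair MA = 114/28 = 4.0714.
Lever MA = effort arm / load arm = 1.91/0.47 = 4.0638.
Combined ideal MA = 4.0714 × 4.0638 = 16.546.
Effort = load / MA = 7707 / 16.546 = 465.8 N.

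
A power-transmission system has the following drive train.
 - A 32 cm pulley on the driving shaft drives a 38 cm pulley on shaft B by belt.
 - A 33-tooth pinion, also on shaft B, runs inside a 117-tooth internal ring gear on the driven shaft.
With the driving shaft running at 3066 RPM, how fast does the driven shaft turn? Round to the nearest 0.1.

728.2 RPM

Belt: ratio = 38/32 = 1.1875, so shaft B turns at 3066 / 1.1875 = 2581.9 RPM.
Internal gear: ratio = 117/33 = 3.5455, so the driven shaft turns at 2581.9 / 3.5455 = 728.23 RPM.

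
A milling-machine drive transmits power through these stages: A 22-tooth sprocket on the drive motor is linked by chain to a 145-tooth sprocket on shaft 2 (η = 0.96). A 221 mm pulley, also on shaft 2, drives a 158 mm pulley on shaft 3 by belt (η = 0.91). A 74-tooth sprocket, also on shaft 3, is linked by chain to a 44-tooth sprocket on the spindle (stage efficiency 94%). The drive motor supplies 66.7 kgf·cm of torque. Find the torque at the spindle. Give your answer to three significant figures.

153 kgf·cm

chain 145/22 = 6.5909 → τ = 66.7·6.5909·0.96 = 422.03 kgf·cm
belt 158/221 = 0.71493 → τ = 422.03·0.71493·0.91 = 274.57 kgf·cm
chain 44/74 = 0.59459 → τ = 274.57·0.59459·0.94 = 153.46 kgf·cm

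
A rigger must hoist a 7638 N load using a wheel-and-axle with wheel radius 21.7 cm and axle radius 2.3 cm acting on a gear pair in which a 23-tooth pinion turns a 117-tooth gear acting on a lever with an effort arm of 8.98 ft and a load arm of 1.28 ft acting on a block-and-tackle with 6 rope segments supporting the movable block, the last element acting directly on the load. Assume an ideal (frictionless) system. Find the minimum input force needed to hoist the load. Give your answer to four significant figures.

Wheel-and-axle MA = R/r = 21.7/2.3 = 9.4348.
Gear pair MA = 117/23 = 5.087.
Lever MA = effort arm / load arm = 8.98/1.28 = 7.0156.
Block-and-tackle MA = number of supporting rope parts = 6.
Combined ideal MA = 9.4348 × 5.087 × 7.0156 × 6 = 2020.3.
Effort = load / MA = 7638 / 2020.3 = 3.7807 N.

3.781 N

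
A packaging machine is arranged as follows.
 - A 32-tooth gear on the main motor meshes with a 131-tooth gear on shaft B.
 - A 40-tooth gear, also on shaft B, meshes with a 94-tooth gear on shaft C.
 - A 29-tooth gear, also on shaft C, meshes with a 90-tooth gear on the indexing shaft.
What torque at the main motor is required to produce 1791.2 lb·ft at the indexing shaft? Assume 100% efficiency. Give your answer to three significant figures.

Overall ratio R = 4.0938 × 2.35 × 3.1034 = 29.856.
Input torque = output torque / R = 1791.2 / 29.856 = 59.994 lb·ft.

60.0 lb·ft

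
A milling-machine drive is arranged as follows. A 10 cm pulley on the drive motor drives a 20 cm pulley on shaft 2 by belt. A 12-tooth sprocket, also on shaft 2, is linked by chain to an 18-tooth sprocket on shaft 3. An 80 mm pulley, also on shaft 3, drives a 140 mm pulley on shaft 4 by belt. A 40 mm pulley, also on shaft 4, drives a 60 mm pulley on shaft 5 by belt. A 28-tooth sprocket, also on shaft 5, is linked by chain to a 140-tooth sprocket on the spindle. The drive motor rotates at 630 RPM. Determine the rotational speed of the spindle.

16 RPM

belt 20/10 = 2 → 630/2 = 315 RPM
chain 18/12 = 1.5 → 315/1.5 = 210 RPM
belt 140/80 = 1.75 → 210/1.75 = 120 RPM
belt 60/40 = 1.5 → 120/1.5 = 80 RPM
chain 140/28 = 5 → 80/5 = 16 RPM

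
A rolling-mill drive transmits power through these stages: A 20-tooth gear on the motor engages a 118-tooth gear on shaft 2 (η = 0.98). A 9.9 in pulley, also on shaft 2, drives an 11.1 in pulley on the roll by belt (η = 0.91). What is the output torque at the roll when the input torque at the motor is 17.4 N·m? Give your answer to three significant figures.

103 N·m

Gear mesh: ratio = 118/20 = 5.9; torque at shaft 2 = 17.4 × 5.9 × 0.98 = 100.61 N·m.
Belt: ratio = 11.1/9.9 = 1.1212; torque at the roll = 100.61 × 1.1212 × 0.91 = 102.65 N·m.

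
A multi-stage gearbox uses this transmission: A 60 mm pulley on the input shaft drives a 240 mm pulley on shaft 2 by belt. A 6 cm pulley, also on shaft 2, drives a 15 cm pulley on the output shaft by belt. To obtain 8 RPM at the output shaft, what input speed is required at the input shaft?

Overall ratio R = 4 × 2.5 = 10.
Required input speed = output speed × R = 8 × 10 = 80 RPM.

80 RPM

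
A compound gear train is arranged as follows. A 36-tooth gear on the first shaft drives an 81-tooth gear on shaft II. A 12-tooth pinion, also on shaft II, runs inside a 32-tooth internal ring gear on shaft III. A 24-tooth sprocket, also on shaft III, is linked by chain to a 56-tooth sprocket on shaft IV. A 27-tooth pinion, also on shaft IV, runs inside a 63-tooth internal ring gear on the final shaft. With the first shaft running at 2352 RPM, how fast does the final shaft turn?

72 RPM

gear mesh 81/36 = 2.25 → 2352/2.25 = 1045.3 RPM
internal gear 32/12 = 2.6667 → 1045.3/2.6667 = 392 RPM
chain 56/24 = 2.3333 → 392/2.3333 = 168 RPM
internal gear 63/27 = 2.3333 → 168/2.3333 = 72 RPM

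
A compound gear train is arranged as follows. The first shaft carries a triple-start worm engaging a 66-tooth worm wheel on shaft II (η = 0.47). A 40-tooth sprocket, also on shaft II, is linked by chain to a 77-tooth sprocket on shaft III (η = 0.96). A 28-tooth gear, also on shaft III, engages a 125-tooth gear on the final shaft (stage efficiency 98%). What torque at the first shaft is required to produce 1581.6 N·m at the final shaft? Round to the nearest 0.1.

18.9 N·m

Overall ratio R = 22 × 1.925 × 4.4643 = 189.06; overall efficiency η = 0.47 × 0.96 × 0.98 = 0.4422.
Input torque = output torque / (R × η) = 1581.6 / (189.06 × 0.4422) = 18.919 N·m.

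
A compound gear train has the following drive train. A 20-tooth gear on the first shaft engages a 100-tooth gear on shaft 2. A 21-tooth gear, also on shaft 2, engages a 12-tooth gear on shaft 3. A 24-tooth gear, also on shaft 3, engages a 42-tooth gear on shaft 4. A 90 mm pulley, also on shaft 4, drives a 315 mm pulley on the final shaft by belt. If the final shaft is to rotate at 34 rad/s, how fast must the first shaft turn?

595 rad/s

Overall ratio R = 5 × 0.57143 × 1.75 × 3.5 = 17.5.
Required input speed = output speed × R = 34 × 17.5 = 595 rad/s.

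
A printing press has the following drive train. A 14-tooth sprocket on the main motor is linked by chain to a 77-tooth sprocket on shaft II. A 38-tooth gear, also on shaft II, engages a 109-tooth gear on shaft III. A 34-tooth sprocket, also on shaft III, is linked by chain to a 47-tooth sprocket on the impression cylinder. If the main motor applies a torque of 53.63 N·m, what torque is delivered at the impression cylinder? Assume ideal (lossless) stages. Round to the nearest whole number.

chain 77/14 = 5.5 → τ = 53.63·5.5 = 294.97 N·m
gear mesh 109/38 = 2.8684 → τ = 294.97·2.8684 = 846.08 N·m
chain 47/34 = 1.3824 → τ = 846.08·1.3824 = 1169.6 N·m

1170 N·m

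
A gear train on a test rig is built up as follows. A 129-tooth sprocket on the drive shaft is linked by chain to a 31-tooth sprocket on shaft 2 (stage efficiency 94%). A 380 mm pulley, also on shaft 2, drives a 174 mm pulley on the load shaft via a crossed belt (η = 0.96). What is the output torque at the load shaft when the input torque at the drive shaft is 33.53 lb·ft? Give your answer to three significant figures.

3.33 lb·ft

chain 31/129 = 0.24031 → τ = 33.53·0.24031·0.94 = 7.5741 lb·ft
belt 174/380 = 0.45789 → τ = 7.5741·0.45789·0.96 = 3.3294 lb·ft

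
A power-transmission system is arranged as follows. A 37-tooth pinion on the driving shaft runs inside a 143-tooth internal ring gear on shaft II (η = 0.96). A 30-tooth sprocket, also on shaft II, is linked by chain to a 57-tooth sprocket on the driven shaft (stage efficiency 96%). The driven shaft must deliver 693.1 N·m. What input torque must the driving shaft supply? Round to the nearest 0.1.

Overall ratio R = 3.8649 × 1.9 = 7.3432; overall efficiency η = 0.96 × 0.96 = 0.9216.
Input torque = output torque / (R × η) = 693.1 / (7.3432 × 0.9216) = 102.42 N·m.

102.4 N·m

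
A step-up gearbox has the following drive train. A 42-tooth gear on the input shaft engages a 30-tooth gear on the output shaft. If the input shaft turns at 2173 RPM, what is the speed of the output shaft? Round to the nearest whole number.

3042 RPM

Gear mesh: ratio = 30/42 = 0.71429, so the output shaft turns at 2173 / 0.71429 = 3042.2 RPM.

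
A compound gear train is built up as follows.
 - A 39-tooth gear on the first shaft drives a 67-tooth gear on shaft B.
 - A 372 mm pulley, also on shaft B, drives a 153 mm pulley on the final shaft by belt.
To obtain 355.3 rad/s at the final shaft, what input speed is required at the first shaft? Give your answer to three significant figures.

Overall ratio R = 1.7179 × 0.41129 = 0.70658.
Required input speed = output speed × R = 355.3 × 0.70658 = 251.05 rad/s.

251 rad/s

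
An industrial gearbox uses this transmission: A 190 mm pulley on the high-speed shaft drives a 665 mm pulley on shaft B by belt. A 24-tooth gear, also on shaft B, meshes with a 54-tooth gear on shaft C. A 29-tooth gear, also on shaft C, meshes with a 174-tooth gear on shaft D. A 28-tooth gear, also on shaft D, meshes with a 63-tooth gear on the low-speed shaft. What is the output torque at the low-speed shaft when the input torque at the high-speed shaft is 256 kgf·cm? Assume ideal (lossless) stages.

Belt: ratio = 665/190 = 3.5; torque at shaft B = 256 × 3.5 = 896 kgf·cm.
Gear mesh: ratio = 54/24 = 2.25; torque at shaft C = 896 × 2.25 = 2016 kgf·cm.
Gear mesh: ratio = 174/29 = 6; torque at shaft D = 2016 × 6 = 12096 kgf·cm.
Gear mesh: ratio = 63/28 = 2.25; torque at the low-speed shaft = 12096 × 2.25 = 27216 kgf·cm.

27216 kgf·cm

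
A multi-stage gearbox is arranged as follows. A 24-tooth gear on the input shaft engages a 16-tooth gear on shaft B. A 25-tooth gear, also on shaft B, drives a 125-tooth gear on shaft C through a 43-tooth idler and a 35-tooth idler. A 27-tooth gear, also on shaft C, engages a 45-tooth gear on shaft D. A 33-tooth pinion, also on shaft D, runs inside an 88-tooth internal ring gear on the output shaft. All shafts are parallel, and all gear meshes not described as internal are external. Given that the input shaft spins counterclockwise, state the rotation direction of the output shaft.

the input shaft → shaft B: external mesh, 1 reversal → CW.
shaft B → shaft C: driver → idler → idler → driven is 3 external meshes, 3 reversals → CCW.
shaft C → shaft D: external mesh, 1 reversal → CW.
shaft D → the output shaft: internal mesh, same direction → CW.
5 reversals in total — an odd number — so the output shaft turns opposite to the input shaft.

clockwise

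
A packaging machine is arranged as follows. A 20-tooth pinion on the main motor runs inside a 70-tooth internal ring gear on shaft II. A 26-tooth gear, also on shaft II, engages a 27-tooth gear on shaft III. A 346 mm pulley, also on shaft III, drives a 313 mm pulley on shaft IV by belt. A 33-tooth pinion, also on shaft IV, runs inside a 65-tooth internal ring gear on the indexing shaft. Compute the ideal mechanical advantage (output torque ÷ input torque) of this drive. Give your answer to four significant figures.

6.476

Each stage contributes driven/driver: internal gear 70/20 = 3.5, gear mesh 27/26 = 1.0385, belt 313/346 = 0.90462, internal gear 65/33 = 1.9697.
Overall: 3.5 × 1.0385 × 0.90462 × 1.9697 = 6.4763.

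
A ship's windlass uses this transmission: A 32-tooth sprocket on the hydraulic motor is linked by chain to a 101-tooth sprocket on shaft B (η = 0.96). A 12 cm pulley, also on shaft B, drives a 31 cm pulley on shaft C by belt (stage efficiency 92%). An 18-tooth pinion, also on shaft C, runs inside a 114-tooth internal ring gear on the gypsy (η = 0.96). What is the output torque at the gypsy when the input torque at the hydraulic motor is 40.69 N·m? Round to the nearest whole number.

1782 N·m

Chain: ratio = 101/32 = 3.1562; torque at shaft B = 40.69 × 3.1562 × 0.96 = 123.29 N·m.
Belt: ratio = 31/12 = 2.5833; torque at shaft C = 123.29 × 2.5833 × 0.92 = 293.02 N·m.
Internal gear: ratio = 114/18 = 6.3333; torque at the gypsy = 293.02 × 6.3333 × 0.96 = 1781.6 N·m.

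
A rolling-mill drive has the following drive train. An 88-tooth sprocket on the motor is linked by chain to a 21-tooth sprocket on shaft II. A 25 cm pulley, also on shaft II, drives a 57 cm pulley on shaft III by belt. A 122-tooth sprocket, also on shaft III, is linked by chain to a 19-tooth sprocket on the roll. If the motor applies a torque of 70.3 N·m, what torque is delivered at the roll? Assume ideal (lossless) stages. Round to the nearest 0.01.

5.96 N·m

After the chain (21/88): 70.3 × 0.23864 = 16.776 N·m
After the belt (57/25): 16.776 × 2.28 = 38.25 N·m
After the chain (19/122): 38.25 × 0.15574 = 5.9569 N·m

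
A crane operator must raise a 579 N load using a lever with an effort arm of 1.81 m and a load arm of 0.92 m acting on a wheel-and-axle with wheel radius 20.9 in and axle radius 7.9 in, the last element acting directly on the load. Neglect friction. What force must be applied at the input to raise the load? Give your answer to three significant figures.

Lever MA = effort arm / load arm = 1.81/0.92 = 1.9674.
Wheel-and-axle MA = R/r = 20.9/7.9 = 2.6456.
Combined ideal MA = 1.9674 × 2.6456 = 5.2049.
Effort = load / MA = 579 / 5.2049 = 111.24 N.

111 N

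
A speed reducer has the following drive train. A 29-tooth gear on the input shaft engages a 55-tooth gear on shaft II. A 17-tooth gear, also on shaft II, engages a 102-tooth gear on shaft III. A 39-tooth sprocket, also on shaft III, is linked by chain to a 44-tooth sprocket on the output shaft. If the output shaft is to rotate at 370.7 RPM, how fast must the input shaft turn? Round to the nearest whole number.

4759 RPM

Overall ratio R = 1.8966 × 6 × 1.1282 = 12.838.
Required input speed = output speed × R = 370.7 × 12.838 = 4759.1 RPM.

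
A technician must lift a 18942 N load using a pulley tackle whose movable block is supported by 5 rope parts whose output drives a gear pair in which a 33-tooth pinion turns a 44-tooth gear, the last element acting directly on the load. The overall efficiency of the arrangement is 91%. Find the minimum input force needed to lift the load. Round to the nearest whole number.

Block-and-tackle MA = number of supporting rope parts = 5.
Gear pair MA = 44/33 = 1.3333.
Combined ideal MA = 5 × 1.3333 = 6.6667.
Actual MA = 6.6667 × 0.91 = 6.0667.
Effort = load / actual MA = 18942 / 6.0667 = 3122.3 N.

3122 N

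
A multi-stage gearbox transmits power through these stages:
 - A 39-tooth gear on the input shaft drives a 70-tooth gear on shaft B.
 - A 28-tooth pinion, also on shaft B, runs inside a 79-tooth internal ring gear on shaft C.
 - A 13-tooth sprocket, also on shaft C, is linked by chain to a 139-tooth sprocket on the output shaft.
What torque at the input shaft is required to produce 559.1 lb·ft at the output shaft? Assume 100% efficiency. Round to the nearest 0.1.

Overall ratio R = 1.7949 × 2.8214 × 10.692 = 54.147.
Input torque = output torque / R = 559.1 / 54.147 = 10.326 lb·ft.

10.3 lb·ft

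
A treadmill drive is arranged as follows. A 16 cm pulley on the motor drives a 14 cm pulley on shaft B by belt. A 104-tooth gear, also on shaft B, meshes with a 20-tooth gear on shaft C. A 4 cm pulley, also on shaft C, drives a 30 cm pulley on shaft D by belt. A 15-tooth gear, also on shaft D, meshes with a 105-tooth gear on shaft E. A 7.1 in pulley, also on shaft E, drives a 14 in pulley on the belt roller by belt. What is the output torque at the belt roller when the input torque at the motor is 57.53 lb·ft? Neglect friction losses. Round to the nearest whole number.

1002 lb·ft

After the belt (14/16): 57.53 × 0.875 = 50.339 lb·ft
After the gear mesh (20/104): 50.339 × 0.19231 = 9.6805 lb·ft
After the belt (30/4): 9.6805 × 7.5 = 72.604 lb·ft
After the gear mesh (105/15): 72.604 × 7 = 508.23 lb·ft
After the belt (14/7.1): 508.23 × 1.9718 = 1002.1 lb·ft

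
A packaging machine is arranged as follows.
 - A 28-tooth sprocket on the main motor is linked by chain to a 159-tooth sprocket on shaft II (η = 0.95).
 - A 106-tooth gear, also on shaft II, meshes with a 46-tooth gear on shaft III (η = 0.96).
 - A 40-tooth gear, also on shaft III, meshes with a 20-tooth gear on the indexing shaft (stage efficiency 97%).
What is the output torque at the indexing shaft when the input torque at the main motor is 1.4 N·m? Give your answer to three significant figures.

1.53 N·m

Chain: ratio = 159/28 = 5.6786; torque at shaft II = 1.4 × 5.6786 × 0.95 = 7.5525 N·m.
Gear mesh: ratio = 46/106 = 0.43396; torque at shaft III = 7.5525 × 0.43396 × 0.96 = 3.1464 N·m.
Gear mesh: ratio = 20/40 = 0.5; torque at the indexing shaft = 3.1464 × 0.5 × 0.97 = 1.526 N·m.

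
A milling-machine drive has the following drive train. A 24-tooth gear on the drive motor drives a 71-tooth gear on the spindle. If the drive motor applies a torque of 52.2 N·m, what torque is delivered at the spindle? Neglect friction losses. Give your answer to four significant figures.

gear mesh 71/24 = 2.9583 → τ = 52.2·2.9583 = 154.43 N·m

154.4 N·m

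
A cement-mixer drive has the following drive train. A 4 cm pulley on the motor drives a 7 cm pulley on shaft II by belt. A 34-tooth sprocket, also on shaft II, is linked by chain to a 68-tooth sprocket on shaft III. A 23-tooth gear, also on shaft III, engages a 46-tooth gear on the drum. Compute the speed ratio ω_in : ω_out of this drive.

7

Each stage contributes driven/driver: belt 7/4 = 1.75, chain 68/34 = 2, gear mesh 46/23 = 2.
Overall: 1.75 × 2 × 2 = 7.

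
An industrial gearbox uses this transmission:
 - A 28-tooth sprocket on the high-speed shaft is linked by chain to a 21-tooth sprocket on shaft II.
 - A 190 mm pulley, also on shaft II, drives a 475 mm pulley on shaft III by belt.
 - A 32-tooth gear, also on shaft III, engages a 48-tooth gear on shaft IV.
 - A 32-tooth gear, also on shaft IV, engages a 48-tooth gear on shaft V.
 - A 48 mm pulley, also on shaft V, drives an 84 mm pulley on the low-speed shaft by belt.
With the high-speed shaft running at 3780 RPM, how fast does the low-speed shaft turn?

512 RPM

chain 21/28 = 0.75 → 3780/0.75 = 5040 RPM
belt 475/190 = 2.5 → 5040/2.5 = 2016 RPM
gear mesh 48/32 = 1.5 → 2016/1.5 = 1344 RPM
gear mesh 48/32 = 1.5 → 1344/1.5 = 896 RPM
belt 84/48 = 1.75 → 896/1.75 = 512 RPM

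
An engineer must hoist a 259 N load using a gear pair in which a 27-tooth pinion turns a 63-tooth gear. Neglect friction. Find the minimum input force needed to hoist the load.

111 N

Gear pair MA = 63/27 = 2.3333.
Effort = load / MA = 259 / 2.3333 = 111 N.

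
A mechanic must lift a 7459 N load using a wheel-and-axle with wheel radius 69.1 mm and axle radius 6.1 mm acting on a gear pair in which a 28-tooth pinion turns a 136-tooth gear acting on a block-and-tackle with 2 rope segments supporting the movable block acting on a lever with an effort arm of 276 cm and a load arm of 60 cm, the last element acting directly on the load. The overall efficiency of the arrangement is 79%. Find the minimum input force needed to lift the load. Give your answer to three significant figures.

18.7 N

Wheel-and-axle MA = R/r = 69.1/6.1 = 11.328.
Gear pair MA = 136/28 = 4.8571.
Block-and-tackle MA = number of supporting rope parts = 2.
Lever MA = effort arm / load arm = 276/60 = 4.6.
Combined ideal MA = 11.328 × 4.8571 × 2 × 4.6 = 506.19.
Actual MA = 506.19 × 0.79 = 399.89.
Effort = load / actual MA = 7459 / 399.89 = 18.652 N.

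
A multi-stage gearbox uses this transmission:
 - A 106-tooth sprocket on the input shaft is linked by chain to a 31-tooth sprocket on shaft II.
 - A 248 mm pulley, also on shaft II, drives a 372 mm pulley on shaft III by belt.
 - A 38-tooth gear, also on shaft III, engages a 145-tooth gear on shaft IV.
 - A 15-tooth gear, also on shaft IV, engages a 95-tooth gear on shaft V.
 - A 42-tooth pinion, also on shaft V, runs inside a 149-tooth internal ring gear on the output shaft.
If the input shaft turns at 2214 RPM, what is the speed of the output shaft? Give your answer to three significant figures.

58.9 RPM

chain 31/106 = 0.29245 → 2214/0.29245 = 7570.5 RPM
belt 372/248 = 1.5 → 7570.5/1.5 = 5047 RPM
gear mesh 145/38 = 3.8158 → 5047/3.8158 = 1322.7 RPM
gear mesh 95/15 = 6.3333 → 1322.7/6.3333 = 208.84 RPM
internal gear 149/42 = 3.5476 → 208.84/3.5476 = 58.868 RPM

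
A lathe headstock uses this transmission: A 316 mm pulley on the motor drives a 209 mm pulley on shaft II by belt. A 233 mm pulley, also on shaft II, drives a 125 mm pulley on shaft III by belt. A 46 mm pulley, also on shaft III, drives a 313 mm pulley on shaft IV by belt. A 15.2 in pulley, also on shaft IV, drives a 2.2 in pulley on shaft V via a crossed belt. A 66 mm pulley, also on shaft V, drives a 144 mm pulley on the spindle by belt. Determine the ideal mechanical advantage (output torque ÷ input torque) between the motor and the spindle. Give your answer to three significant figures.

0.762

Each stage contributes driven/driver: belt 209/316 = 0.66139, belt 125/233 = 0.53648, belt 313/46 = 6.8043, belt 2.2/15.2 = 0.14474, belt 144/66 = 2.1818.
Overall: 0.66139 × 0.53648 × 6.8043 × 0.14474 × 2.1818 = 0.76243.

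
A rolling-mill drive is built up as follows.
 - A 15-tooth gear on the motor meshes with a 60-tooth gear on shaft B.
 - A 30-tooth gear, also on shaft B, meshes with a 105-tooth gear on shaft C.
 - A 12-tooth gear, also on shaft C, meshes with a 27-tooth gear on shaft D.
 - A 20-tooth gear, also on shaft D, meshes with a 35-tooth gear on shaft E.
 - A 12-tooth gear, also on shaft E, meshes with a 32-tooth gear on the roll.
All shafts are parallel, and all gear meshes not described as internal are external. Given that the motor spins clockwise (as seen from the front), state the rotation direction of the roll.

anticlockwise

the motor → shaft B: external mesh, 1 reversal → CCW.
shaft B → shaft C: external mesh, 1 reversal → CW.
shaft C → shaft D: external mesh, 1 reversal → CCW.
shaft D → shaft E: external mesh, 1 reversal → CW.
shaft E → the roll: external mesh, 1 reversal → CCW.
5 reversals in total — an odd number — so the roll turns opposite to the motor.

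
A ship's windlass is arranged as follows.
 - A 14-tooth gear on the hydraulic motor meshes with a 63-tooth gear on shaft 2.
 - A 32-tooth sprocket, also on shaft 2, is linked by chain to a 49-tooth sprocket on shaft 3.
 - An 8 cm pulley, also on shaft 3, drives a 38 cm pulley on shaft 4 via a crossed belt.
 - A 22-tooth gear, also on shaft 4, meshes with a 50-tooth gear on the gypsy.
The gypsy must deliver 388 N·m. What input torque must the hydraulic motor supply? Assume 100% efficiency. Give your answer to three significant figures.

Overall ratio R = 4.5 × 1.5312 × 4.75 × 2.2727 = 74.387.
Input torque = output torque / R = 388 / 74.387 = 5.2159 N·m.

5.22 N·m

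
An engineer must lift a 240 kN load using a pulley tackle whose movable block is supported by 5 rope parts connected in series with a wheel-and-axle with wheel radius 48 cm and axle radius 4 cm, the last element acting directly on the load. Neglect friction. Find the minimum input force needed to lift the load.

Block-and-tackle MA = number of supporting rope parts = 5.
Wheel-and-axle MA = R/r = 48/4 = 12.
Combined ideal MA = 5 × 12 = 60.
Effort = load / MA = 240 / 60 = 4 kN.

4 kN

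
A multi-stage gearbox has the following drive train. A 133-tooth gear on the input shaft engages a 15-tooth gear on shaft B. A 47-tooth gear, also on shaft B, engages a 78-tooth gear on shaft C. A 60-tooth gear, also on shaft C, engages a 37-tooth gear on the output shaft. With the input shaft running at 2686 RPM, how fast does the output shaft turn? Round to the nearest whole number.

the input shaft → shaft B (gear mesh, 15/133): 2686 ÷ 0.11278 = 23816 RPM
shaft B → shaft C (gear mesh, 78/47): 23816 ÷ 1.6596 = 14351 RPM
shaft C → the output shaft (gear mesh, 37/60): 14351 ÷ 0.61667 = 23271 RPM

23271 RPM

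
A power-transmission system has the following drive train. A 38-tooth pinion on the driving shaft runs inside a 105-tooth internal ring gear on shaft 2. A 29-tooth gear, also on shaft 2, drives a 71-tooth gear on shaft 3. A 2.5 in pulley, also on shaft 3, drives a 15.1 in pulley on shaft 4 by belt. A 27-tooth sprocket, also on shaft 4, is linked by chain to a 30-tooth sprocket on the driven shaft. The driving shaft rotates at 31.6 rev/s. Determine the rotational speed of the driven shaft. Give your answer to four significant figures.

the driving shaft → shaft 2 (internal gear, 105/38): 31.6 ÷ 2.7632 = 11.436 rev/s
shaft 2 → shaft 3 (gear mesh, 71/29): 11.436 ÷ 2.4483 = 4.6711 rev/s
shaft 3 → shaft 4 (belt, 15.1/2.5): 4.6711 ÷ 6.04 = 0.77336 rev/s
shaft 4 → the driven shaft (chain, 30/27): 0.77336 ÷ 1.1111 = 0.69603 rev/s

0.6960 rev/s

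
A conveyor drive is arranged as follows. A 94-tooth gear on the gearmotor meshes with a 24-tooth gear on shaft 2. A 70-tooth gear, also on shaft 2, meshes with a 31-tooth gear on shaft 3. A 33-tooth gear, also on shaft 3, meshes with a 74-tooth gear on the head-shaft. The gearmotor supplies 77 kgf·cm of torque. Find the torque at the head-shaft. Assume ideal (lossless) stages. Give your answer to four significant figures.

19.52 kgf·cm

After the gear mesh (24/94): 77 × 0.25532 = 19.66 kgf·cm
After the gear mesh (31/70): 19.66 × 0.44286 = 8.7064 kgf·cm
After the gear mesh (74/33): 8.7064 × 2.2424 = 19.523 kgf·cm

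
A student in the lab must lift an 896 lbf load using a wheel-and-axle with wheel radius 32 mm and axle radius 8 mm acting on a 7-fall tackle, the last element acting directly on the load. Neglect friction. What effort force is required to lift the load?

Wheel-and-axle MA = R/r = 32/8 = 4.
Block-and-tackle MA = number of supporting rope parts = 7.
Combined ideal MA = 4 × 7 = 28.
Effort = load / MA = 896 / 28 = 32 lbf.

32 lbf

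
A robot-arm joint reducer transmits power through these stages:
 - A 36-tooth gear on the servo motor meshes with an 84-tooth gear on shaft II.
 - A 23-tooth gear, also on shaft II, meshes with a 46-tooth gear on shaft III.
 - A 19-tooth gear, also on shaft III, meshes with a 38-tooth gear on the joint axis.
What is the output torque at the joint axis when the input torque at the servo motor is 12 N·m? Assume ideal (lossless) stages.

Gear mesh: ratio = 84/36 = 2.3333; torque at shaft II = 12 × 2.3333 = 28 N·m.
Gear mesh: ratio = 46/23 = 2; torque at shaft III = 28 × 2 = 56 N·m.
Gear mesh: ratio = 38/19 = 2; torque at the joint axis = 56 × 2 = 112 N·m.

112 N·m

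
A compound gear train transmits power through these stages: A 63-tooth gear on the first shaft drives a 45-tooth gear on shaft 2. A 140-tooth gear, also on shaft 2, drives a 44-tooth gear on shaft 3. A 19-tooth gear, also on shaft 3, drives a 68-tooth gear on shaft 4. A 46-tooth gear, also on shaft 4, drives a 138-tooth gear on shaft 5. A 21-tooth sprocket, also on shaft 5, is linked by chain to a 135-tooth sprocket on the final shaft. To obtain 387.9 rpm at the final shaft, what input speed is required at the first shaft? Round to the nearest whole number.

Overall ratio R = 0.71429 × 0.31429 × 3.5789 × 3 × 6.4286 = 15.495.
Required input speed = output speed × R = 387.9 × 15.495 = 6010.5 rpm.

6010 rpm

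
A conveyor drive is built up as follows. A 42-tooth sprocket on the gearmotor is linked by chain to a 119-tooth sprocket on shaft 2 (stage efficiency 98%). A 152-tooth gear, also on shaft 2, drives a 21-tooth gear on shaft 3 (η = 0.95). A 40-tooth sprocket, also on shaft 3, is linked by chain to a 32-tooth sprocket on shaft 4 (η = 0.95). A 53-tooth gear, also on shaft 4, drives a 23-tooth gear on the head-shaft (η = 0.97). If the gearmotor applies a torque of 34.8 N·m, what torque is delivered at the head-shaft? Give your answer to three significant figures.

After the chain (119/42): 34.8 × 2.8333 × 0.98 = 96.628 N·m
After the gear mesh (21/152): 96.628 × 0.13816 × 0.95 = 12.682 N·m
After the chain (32/40): 12.682 × 0.8 × 0.95 = 9.6386 N·m
After the gear mesh (23/53): 9.6386 × 0.43396 × 0.97 = 4.0573 N·m

4.06 N·m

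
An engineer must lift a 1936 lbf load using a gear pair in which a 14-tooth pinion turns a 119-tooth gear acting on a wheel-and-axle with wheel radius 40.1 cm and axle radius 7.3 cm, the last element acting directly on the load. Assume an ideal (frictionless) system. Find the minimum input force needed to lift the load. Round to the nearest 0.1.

41.5 lbf

Gear pair MA = 119/14 = 8.5.
Wheel-and-axle MA = R/r = 40.1/7.3 = 5.4932.
Combined ideal MA = 8.5 × 5.4932 = 46.692.
Effort = load / MA = 1936 / 46.692 = 41.463 lbf.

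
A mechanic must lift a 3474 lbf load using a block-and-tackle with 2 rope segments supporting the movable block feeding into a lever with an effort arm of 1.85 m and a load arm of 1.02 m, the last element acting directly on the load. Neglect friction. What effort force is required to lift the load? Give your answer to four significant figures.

957.7 lbf

Block-and-tackle MA = number of supporting rope parts = 2.
Lever MA = effort arm / load arm = 1.85/1.02 = 1.8137.
Combined ideal MA = 2 × 1.8137 = 3.6275.
Effort = load / MA = 3474 / 3.6275 = 957.7 lbf.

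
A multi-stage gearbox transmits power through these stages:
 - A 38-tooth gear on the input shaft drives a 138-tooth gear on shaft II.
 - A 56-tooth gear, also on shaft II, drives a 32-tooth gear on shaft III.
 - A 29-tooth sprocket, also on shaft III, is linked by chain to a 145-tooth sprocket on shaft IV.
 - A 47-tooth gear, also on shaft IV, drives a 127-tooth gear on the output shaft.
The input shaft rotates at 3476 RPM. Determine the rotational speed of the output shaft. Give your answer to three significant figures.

the input shaft → shaft II (gear mesh, 138/38): 3476 ÷ 3.6316 = 957.16 RPM
shaft II → shaft III (gear mesh, 32/56): 957.16 ÷ 0.57143 = 1675 RPM
shaft III → shaft IV (chain, 145/29): 1675 ÷ 5 = 335.01 RPM
shaft IV → the output shaft (gear mesh, 127/47): 335.01 ÷ 2.7021 = 123.98 RPM

124 RPM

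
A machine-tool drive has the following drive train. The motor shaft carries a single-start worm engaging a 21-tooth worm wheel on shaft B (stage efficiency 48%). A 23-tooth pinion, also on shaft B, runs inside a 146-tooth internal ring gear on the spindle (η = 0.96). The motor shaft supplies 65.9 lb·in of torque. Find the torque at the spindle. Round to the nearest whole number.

4048 lb·in

After the worm (21/1): 65.9 × 21 × 0.48 = 664.27 lb·in
After the internal gear (146/23): 664.27 × 6.3478 × 0.96 = 4048 lb·in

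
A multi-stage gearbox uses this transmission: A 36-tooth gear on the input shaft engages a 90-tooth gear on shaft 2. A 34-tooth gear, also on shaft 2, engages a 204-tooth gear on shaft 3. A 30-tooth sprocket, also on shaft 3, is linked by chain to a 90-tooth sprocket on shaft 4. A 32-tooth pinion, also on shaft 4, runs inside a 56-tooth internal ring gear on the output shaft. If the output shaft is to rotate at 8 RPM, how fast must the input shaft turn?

630 RPM

Overall ratio R = 2.5 × 6 × 3 × 1.75 = 78.75.
Required input speed = output speed × R = 8 × 78.75 = 630 RPM.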